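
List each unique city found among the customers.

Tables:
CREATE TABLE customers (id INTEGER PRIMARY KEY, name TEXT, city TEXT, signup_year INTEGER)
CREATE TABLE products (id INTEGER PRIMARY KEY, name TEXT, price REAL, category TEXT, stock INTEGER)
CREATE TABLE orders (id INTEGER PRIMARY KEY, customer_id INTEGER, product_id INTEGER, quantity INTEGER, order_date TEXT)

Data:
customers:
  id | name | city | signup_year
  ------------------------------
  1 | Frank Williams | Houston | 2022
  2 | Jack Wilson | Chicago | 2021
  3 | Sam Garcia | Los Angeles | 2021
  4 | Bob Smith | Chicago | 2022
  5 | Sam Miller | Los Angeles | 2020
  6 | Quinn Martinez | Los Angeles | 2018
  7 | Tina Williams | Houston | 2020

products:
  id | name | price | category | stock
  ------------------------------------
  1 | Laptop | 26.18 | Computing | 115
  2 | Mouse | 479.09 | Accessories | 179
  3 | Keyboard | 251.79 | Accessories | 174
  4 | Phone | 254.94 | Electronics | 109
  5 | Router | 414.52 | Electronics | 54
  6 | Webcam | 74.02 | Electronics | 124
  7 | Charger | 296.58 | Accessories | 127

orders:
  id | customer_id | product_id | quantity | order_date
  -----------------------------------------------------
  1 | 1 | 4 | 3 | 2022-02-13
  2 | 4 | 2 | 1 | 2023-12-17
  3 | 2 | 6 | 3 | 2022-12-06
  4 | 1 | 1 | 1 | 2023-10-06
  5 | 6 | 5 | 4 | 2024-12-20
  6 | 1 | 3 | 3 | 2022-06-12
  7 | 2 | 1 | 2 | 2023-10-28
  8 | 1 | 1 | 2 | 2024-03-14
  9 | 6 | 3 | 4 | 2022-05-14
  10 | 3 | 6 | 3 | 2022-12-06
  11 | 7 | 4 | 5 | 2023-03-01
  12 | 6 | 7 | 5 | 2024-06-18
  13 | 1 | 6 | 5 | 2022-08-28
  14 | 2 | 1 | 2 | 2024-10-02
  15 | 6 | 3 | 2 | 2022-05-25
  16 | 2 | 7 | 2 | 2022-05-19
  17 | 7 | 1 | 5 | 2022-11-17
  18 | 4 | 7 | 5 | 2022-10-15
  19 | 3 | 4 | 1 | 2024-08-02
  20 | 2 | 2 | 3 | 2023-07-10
SELECT DISTINCT city FROM customers

Execution result:
city
Houston
Chicago
Los Angeles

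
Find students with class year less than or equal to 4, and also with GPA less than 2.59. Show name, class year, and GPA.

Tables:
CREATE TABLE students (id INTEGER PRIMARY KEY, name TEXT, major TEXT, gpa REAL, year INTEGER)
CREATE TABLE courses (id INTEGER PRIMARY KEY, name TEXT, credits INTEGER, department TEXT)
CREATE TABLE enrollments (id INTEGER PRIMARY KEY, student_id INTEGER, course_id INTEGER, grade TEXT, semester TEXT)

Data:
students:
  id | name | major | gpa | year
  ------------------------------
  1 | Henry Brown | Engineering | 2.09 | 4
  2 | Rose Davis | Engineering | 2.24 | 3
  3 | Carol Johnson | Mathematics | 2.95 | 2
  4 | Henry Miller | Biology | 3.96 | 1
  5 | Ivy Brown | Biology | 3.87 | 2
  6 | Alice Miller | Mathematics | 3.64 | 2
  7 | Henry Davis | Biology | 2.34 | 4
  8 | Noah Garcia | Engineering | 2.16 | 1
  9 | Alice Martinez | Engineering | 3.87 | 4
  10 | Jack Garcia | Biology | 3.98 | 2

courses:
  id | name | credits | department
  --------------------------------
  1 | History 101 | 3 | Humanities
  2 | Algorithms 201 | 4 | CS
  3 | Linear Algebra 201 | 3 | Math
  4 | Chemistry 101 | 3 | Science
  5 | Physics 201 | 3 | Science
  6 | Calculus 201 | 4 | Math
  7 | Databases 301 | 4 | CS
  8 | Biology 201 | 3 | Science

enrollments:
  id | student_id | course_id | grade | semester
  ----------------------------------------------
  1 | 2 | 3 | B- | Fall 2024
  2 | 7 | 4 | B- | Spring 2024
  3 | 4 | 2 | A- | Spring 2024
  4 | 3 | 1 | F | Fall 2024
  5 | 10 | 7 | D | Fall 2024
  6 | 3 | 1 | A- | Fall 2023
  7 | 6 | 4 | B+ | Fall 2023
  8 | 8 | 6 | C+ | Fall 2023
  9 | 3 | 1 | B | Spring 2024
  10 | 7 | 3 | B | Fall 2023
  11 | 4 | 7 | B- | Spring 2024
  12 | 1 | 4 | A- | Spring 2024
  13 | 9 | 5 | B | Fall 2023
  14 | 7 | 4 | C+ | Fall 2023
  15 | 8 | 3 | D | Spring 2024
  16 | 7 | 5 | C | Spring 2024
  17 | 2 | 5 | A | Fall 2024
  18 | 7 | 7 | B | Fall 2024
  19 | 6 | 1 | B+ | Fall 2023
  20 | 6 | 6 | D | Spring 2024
SELECT name, year, gpa FROM students WHERE year <= 4 AND gpa < 2.59

Execution result:
name | year | gpa
Henry Brown | 4 | 2.09
Rose Davis | 3 | 2.24
Henry Davis | 4 | 2.34
Noah Garcia | 1 | 2.16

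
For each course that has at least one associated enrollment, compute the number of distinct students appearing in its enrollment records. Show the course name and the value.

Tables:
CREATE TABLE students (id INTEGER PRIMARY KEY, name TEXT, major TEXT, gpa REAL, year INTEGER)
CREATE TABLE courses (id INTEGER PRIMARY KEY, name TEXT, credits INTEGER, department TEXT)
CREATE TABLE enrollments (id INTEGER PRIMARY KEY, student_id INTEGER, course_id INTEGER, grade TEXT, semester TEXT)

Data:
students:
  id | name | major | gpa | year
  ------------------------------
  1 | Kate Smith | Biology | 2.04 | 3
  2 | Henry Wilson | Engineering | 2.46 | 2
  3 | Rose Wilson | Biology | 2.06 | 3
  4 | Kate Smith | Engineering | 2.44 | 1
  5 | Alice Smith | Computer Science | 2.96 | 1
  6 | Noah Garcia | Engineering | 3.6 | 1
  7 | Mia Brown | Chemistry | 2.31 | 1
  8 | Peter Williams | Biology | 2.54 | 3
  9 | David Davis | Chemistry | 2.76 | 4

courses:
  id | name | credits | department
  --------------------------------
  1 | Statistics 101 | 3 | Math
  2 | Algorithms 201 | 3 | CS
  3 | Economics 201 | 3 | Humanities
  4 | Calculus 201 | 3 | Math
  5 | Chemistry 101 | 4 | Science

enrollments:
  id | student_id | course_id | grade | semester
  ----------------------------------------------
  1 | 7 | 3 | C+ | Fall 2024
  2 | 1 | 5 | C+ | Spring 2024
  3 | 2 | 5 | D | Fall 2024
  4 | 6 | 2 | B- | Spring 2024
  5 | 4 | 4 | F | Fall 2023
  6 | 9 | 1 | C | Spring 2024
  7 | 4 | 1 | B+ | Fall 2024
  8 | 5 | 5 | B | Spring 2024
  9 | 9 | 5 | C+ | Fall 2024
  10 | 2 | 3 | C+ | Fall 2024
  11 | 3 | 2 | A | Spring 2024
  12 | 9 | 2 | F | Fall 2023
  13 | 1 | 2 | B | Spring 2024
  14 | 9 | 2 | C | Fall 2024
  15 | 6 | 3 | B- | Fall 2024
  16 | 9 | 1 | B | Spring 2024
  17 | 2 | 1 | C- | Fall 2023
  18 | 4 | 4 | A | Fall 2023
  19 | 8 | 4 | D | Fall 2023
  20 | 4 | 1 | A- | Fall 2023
SELECT p.name, COUNT(DISTINCT c.student_id) AS distinct_student_count FROM enrollments c JOIN courses p ON c.course_id = p.id GROUP BY p.id, p.name

Execution result:
name | distinct_student_count
Statistics 101 | 3
Algorithms 201 | 4
Economics 201 | 3
Calculus 201 | 2
Chemistry 101 | 4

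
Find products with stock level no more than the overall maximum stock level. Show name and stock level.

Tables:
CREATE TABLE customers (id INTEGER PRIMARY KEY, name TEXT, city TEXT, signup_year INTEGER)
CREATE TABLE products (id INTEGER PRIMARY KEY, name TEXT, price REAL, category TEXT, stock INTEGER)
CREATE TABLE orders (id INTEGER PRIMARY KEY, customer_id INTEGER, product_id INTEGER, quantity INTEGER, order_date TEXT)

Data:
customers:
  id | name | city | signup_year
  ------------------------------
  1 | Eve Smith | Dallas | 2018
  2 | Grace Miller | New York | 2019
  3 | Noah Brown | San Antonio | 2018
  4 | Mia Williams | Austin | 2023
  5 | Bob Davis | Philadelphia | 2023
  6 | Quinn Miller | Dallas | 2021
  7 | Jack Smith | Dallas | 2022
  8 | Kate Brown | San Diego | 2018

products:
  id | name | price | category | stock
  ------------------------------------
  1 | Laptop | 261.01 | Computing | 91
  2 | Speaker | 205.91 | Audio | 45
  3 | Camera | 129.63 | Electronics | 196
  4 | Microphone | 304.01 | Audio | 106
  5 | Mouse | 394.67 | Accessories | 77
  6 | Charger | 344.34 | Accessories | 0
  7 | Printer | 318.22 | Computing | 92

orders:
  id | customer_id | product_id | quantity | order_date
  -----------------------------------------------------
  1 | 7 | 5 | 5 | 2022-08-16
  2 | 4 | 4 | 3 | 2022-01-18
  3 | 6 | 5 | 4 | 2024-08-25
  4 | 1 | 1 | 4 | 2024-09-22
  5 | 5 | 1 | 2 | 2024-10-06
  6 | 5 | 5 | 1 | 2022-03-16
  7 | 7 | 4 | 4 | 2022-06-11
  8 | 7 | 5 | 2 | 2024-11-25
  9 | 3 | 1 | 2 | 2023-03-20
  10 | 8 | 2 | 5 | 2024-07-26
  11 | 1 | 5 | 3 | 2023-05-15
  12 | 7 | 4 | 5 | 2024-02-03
SELECT name, stock FROM products WHERE stock <= (SELECT MAX(stock) FROM products)

Execution result:
name | stock
Laptop | 91
Speaker | 45
Camera | 196
Microphone | 106
Mouse | 77
Charger | 0
Printer | 92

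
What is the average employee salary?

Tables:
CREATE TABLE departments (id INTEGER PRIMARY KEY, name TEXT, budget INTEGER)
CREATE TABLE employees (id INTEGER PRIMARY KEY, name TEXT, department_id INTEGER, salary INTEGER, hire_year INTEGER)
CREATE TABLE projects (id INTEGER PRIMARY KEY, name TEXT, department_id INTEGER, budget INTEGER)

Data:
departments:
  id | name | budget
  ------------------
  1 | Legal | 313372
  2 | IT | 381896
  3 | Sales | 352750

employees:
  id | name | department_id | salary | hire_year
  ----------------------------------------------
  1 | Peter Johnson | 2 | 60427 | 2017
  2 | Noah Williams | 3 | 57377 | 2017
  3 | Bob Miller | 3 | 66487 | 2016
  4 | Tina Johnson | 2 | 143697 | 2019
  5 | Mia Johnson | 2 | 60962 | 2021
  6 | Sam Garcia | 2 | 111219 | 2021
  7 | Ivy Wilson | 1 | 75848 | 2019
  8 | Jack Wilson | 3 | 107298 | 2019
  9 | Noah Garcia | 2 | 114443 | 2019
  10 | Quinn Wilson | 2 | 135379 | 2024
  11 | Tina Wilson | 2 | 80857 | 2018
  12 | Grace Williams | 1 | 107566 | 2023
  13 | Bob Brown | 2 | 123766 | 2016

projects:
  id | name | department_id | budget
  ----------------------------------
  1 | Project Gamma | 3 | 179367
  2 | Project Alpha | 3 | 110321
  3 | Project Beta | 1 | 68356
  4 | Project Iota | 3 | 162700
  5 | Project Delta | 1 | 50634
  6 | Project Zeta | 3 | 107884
SELECT AVG(salary) FROM employees

Execution result:
95794.31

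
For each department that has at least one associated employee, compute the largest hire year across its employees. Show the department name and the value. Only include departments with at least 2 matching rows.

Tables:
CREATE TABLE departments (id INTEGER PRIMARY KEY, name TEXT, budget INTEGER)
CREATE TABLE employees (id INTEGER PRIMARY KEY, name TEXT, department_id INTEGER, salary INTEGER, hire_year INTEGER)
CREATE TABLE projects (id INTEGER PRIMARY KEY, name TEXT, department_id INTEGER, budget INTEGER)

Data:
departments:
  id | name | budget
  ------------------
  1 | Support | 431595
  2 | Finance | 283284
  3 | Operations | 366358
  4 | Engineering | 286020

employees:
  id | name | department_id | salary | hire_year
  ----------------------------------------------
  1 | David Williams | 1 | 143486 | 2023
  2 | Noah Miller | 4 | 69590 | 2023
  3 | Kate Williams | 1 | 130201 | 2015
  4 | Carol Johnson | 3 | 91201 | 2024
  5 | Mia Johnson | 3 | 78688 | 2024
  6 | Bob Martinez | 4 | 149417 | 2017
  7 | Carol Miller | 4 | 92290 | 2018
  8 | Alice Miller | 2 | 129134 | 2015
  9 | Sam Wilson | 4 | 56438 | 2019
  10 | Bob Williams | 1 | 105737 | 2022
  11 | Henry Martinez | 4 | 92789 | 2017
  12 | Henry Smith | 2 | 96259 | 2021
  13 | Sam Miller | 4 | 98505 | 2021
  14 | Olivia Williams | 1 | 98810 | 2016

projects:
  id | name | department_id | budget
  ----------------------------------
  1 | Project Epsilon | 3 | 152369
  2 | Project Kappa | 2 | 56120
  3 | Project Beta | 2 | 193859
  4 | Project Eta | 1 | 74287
SELECT p.name, MAX(c.hire_year) AS max_hire_year FROM employees c JOIN departments p ON c.department_id = p.id GROUP BY p.id, p.name HAVING COUNT(*) >= 2

Execution result:
name | max_hire_year
Support | 2023
Finance | 2021
Operations | 2024
Engineering | 2023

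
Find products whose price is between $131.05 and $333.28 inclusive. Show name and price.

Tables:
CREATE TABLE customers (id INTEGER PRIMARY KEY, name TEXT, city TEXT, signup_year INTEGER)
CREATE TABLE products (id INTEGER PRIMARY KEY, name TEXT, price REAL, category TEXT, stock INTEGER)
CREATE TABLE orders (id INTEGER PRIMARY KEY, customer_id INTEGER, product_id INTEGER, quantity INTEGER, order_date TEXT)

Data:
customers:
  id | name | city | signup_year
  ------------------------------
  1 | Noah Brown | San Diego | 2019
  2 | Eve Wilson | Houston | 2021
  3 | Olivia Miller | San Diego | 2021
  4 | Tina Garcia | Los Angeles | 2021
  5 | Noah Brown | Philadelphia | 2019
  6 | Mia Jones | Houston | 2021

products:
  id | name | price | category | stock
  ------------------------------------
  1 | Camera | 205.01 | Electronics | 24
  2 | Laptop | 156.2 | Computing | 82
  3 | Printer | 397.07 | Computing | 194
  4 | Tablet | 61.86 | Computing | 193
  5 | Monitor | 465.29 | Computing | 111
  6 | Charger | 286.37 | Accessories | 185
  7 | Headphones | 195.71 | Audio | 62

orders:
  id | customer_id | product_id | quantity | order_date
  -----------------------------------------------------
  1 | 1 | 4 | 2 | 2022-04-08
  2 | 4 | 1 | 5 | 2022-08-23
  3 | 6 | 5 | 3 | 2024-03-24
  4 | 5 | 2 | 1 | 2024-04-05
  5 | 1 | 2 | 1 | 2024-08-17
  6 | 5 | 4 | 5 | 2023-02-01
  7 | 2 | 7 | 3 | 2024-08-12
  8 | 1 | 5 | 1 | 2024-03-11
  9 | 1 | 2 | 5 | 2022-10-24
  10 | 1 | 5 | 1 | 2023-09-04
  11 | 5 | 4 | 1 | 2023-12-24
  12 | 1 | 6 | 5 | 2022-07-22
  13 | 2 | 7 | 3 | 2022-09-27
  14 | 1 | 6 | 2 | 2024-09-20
SELECT name, price FROM products WHERE price BETWEEN 131.05 AND 333.28

Execution result:
name | price
Camera | 205.01
Laptop | 156.20
Charger | 286.37
Headphones | 195.71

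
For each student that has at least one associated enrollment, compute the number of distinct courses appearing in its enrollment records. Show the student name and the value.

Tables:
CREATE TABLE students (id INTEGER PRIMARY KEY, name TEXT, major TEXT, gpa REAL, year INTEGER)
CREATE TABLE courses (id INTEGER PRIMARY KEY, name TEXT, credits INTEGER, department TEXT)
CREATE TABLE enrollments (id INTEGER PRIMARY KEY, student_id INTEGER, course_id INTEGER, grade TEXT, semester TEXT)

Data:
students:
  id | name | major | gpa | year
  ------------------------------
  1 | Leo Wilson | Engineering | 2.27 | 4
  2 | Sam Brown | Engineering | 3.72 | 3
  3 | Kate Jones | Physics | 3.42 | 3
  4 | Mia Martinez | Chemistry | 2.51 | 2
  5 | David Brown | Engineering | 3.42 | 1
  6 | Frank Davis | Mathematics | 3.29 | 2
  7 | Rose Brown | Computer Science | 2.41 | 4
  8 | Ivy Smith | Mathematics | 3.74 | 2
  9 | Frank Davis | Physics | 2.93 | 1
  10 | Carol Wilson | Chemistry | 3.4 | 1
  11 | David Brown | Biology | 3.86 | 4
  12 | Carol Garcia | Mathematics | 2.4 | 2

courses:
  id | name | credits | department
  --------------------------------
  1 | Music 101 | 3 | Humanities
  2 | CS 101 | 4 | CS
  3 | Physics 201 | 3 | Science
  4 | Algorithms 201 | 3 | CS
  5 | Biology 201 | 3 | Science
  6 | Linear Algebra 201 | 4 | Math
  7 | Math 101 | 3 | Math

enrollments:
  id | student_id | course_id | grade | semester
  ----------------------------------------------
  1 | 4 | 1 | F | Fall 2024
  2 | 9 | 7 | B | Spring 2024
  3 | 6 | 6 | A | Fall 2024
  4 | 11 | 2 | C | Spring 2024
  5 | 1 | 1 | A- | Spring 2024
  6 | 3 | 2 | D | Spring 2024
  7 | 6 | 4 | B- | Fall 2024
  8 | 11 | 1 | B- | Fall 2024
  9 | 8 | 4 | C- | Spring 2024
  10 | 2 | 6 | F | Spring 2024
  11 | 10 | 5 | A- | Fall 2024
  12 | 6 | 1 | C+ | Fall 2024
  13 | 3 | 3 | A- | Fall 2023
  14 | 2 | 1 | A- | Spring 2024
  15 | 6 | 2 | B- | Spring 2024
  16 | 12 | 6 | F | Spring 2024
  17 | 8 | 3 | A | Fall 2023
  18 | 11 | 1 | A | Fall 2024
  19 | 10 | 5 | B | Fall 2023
SELECT p.name, COUNT(DISTINCT c.course_id) AS distinct_course_count FROM enrollments c JOIN students p ON c.student_id = p.id GROUP BY p.id, p.name

Execution result:
name | distinct_course_count
Leo Wilson | 1
Sam Brown | 2
Kate Jones | 2
Mia Martinez | 1
Frank Davis | 4
Ivy Smith | 2
Frank Davis | 1
Carol Wilson | 1
David Brown | 2
Carol Garcia | 1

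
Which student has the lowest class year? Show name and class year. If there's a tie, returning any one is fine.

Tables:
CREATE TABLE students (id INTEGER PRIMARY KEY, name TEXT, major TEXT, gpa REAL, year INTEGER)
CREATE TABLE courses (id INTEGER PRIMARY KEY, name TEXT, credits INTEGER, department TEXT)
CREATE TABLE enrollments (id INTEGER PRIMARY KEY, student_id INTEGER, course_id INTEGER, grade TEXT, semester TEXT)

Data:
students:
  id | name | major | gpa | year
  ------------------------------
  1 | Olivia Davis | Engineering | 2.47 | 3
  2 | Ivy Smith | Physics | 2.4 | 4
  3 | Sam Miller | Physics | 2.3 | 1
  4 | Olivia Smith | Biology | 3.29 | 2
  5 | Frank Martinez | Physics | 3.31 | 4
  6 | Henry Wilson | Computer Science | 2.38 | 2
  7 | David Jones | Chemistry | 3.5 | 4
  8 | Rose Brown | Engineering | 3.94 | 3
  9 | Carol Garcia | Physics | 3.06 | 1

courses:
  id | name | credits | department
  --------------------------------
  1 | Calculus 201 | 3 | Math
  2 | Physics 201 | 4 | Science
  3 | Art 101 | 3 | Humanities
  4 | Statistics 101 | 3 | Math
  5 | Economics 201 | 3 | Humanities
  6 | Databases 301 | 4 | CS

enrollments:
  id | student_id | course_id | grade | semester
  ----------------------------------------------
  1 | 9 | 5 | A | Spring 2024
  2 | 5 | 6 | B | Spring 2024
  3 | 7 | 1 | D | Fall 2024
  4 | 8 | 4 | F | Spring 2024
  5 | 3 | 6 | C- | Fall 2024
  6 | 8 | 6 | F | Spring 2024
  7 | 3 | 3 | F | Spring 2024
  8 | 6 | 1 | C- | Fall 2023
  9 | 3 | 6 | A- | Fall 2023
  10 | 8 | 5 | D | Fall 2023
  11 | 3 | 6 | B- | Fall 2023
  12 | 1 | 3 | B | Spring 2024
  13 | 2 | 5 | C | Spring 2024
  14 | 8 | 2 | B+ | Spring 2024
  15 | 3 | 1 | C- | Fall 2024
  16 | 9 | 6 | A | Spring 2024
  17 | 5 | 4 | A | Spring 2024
SELECT name, year FROM students ORDER BY year ASC LIMIT 1

Execution result:
name | year
Sam Miller | 1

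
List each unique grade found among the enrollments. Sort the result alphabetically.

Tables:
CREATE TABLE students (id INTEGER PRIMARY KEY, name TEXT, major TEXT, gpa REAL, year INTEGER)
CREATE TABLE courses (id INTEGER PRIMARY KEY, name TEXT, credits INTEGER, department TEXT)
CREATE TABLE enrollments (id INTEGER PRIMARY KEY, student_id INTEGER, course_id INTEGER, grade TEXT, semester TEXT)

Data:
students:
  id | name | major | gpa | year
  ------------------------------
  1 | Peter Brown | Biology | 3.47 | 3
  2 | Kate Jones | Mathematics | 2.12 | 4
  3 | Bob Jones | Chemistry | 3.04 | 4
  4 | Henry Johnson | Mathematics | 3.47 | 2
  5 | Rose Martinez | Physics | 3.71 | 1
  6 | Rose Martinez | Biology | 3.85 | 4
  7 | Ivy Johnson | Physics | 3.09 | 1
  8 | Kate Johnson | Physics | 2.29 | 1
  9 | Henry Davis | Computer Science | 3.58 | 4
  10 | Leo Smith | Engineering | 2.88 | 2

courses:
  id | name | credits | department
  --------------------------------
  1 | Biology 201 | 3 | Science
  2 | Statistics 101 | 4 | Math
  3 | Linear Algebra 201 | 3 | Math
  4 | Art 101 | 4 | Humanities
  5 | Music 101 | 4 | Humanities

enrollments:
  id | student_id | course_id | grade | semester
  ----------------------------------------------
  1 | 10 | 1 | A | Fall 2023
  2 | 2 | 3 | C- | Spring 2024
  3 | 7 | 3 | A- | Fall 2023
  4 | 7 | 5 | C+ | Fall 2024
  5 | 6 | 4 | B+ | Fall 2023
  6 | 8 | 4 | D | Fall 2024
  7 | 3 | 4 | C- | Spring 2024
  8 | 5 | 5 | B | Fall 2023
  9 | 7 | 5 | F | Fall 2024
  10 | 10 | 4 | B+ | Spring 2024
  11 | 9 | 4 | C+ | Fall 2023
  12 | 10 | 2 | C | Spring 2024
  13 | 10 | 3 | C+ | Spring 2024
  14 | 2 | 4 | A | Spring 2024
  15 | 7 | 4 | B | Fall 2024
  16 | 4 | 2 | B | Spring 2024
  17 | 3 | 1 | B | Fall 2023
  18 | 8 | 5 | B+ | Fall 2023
SELECT DISTINCT grade FROM enrollments ORDER BY grade

Execution result:
grade
A
A-
B
B+
C
C+
C-
D
F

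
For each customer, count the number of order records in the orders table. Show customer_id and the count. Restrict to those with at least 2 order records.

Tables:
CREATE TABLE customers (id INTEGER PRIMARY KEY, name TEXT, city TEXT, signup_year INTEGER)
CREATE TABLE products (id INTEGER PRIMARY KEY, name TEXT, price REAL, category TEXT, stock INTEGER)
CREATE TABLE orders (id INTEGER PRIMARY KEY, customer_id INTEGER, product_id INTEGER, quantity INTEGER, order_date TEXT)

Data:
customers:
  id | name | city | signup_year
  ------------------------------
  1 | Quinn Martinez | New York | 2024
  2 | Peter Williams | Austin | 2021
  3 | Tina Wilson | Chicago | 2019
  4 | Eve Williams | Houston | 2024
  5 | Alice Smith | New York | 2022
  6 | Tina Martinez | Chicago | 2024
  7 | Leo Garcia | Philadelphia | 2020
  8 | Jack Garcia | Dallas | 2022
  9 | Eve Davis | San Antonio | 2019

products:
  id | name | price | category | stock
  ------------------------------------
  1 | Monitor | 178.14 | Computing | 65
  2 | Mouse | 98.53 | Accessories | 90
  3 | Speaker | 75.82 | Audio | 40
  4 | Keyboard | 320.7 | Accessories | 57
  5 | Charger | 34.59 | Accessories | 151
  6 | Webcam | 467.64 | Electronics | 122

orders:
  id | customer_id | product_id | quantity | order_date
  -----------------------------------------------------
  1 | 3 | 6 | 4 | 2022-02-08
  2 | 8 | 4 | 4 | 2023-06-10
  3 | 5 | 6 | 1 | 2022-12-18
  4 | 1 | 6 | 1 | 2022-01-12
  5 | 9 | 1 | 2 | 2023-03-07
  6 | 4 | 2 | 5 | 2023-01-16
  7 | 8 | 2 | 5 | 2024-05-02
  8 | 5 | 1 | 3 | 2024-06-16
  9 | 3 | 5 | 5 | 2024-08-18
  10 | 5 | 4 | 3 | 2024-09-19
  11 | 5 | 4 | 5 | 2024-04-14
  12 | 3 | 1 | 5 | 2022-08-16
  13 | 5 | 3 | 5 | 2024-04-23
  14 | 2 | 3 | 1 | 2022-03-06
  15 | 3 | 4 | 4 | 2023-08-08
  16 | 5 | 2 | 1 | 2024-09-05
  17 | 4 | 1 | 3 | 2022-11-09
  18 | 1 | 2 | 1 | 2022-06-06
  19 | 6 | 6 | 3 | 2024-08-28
SELECT customer_id, COUNT(*) AS order_count FROM orders GROUP BY customer_id HAVING COUNT(*) >= 2

Execution result:
customer_id | order_count
1 | 2
3 | 4
4 | 2
5 | 6
8 | 2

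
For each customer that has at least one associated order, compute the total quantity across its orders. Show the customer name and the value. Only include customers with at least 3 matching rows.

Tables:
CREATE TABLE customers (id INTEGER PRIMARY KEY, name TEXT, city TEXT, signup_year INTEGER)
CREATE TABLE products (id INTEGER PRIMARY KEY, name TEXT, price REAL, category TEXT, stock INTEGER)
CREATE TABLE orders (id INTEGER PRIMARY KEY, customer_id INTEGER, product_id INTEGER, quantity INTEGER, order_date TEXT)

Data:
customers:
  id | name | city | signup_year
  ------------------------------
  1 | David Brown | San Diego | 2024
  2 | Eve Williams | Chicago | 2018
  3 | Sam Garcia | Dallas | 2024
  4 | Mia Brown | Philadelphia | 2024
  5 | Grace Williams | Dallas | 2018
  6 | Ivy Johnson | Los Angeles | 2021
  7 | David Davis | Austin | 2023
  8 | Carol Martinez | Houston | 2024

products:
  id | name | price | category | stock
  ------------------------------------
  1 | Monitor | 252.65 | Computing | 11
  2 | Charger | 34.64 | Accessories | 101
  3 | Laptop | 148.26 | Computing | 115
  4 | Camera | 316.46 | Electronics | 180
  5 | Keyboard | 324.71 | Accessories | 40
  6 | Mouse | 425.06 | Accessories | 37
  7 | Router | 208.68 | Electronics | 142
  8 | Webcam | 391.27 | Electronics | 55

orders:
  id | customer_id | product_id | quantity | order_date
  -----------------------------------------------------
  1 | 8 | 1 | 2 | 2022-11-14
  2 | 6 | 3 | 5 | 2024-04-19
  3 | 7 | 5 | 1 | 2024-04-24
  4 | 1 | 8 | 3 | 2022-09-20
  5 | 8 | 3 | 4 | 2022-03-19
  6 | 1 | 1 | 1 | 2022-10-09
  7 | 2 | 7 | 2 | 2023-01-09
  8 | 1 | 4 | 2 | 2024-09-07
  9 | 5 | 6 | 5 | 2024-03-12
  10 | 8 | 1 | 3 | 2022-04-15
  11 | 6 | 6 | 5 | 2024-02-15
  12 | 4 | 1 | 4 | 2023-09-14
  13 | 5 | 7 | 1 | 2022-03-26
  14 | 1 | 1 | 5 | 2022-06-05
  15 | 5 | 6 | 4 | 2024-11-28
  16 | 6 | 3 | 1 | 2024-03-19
SELECT p.name, SUM(c.quantity) AS sum_quantity FROM orders c JOIN customers p ON c.customer_id = p.id GROUP BY p.id, p.name HAVING COUNT(*) >= 3

Execution result:
name | sum_quantity
David Brown | 11
Grace Williams | 10
Ivy Johnson | 11
Carol Martinez | 9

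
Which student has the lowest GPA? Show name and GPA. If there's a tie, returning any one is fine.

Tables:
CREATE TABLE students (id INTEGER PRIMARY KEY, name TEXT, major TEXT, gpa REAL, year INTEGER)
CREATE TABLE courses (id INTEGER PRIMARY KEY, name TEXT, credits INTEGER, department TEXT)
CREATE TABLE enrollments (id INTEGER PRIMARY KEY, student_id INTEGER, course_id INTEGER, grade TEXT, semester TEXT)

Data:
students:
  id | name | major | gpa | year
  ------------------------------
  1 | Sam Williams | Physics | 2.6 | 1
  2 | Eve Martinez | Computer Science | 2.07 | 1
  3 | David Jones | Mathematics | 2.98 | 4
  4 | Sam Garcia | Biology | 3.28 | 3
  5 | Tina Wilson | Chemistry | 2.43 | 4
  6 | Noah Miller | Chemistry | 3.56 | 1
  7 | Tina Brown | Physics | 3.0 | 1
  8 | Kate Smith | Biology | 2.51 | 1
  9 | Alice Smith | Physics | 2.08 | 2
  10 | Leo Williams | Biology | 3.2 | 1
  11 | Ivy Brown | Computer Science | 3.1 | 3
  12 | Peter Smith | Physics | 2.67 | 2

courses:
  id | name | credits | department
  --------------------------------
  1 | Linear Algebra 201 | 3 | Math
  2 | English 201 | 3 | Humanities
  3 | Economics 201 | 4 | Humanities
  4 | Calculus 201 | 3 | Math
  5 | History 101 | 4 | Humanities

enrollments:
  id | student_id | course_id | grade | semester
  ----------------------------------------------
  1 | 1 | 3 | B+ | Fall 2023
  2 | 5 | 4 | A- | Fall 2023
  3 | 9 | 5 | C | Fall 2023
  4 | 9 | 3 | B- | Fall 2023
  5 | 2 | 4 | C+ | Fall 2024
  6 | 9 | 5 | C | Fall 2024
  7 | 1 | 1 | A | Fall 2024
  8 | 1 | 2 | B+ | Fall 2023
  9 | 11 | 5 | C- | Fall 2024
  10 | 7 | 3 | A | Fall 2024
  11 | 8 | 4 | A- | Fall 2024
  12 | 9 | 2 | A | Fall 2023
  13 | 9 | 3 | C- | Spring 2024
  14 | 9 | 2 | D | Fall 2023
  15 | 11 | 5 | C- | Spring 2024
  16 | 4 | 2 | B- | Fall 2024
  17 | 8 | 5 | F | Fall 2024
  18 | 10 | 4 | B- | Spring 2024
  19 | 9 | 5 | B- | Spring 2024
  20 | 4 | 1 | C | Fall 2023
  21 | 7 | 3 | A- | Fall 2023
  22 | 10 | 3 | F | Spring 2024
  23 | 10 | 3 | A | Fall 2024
SELECT name, gpa FROM students ORDER BY gpa ASC LIMIT 1

Execution result:
name | gpa
Eve Martinez | 2.07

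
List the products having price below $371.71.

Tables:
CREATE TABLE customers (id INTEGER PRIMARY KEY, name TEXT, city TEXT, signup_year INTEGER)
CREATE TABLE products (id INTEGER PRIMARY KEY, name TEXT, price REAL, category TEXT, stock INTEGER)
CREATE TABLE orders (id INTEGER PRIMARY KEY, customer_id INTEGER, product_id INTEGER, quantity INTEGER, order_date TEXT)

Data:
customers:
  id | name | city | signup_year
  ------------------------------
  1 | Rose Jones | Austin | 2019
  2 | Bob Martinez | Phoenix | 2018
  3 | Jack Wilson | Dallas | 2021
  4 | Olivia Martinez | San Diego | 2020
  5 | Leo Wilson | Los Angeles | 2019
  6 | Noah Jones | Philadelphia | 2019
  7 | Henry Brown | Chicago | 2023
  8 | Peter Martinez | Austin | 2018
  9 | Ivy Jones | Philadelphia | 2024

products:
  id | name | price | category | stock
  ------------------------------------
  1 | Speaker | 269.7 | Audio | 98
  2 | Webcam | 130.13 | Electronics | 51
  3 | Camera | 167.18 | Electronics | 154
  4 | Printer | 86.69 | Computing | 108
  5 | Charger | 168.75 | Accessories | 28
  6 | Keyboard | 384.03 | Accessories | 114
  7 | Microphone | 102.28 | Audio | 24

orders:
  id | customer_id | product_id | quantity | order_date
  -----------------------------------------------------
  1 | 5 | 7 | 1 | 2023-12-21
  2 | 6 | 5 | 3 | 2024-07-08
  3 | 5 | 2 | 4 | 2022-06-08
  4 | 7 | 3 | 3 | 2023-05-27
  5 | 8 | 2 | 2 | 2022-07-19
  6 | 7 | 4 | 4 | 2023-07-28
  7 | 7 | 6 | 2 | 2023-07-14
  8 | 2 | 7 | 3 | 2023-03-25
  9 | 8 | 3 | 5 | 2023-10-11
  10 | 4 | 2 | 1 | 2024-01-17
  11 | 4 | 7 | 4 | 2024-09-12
SELECT name, price FROM products WHERE price < 371.71

Execution result:
name | price
Speaker | 269.70
Webcam | 130.13
Camera | 167.18
Printer | 86.69
Charger | 168.75
Microphone | 102.28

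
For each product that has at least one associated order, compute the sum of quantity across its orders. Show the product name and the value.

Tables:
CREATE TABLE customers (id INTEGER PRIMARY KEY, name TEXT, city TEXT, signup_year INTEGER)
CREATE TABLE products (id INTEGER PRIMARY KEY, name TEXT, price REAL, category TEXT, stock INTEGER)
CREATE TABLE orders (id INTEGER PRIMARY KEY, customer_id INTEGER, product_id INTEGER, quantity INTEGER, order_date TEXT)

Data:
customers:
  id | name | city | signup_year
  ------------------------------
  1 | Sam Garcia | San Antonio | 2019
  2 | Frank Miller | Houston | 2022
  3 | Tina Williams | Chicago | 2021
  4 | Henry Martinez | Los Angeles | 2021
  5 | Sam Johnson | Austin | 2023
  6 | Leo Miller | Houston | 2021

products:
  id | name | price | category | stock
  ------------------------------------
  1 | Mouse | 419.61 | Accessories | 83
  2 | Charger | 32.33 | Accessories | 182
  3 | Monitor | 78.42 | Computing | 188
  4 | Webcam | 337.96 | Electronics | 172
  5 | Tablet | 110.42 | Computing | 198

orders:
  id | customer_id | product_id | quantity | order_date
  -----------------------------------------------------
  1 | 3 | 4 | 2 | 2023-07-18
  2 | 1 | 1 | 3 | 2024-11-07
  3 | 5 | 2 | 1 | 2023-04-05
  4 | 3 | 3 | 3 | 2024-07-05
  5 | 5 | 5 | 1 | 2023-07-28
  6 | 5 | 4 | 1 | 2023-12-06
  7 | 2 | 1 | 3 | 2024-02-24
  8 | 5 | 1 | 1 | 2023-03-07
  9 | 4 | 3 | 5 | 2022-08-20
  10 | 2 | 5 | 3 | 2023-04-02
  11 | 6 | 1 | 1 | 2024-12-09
SELECT p.name, SUM(c.quantity) AS sum_quantity FROM orders c JOIN products p ON c.product_id = p.id GROUP BY p.id, p.name

Execution result:
name | sum_quantity
Mouse | 8
Charger | 1
Monitor | 8
Webcam | 3
Tablet | 4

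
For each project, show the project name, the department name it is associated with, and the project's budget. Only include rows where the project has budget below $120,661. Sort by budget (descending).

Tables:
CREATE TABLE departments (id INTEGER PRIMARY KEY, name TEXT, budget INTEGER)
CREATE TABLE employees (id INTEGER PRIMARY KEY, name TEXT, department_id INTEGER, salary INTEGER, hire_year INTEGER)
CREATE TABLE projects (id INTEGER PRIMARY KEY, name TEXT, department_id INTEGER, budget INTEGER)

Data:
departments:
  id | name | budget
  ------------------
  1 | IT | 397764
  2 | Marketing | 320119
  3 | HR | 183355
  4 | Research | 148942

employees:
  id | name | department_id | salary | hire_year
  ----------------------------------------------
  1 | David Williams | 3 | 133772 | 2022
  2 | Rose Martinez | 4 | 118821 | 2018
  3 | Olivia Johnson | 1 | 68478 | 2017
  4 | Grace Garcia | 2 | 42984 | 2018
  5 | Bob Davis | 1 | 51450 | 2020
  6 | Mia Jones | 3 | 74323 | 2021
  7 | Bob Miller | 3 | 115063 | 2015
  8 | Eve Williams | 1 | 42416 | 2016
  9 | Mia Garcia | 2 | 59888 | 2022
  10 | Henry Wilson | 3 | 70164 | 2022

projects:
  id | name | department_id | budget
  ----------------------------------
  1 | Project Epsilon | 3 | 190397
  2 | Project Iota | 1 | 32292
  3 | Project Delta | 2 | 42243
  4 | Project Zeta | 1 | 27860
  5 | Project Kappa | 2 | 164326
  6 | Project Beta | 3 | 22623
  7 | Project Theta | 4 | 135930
SELECT c.name, p.name AS department, c.budget FROM projects c JOIN departments p ON c.department_id = p.id WHERE c.budget < 120661 ORDER BY c.budget DESC

Execution result:
name | department | budget
Project Delta | Marketing | 42243
Project Iota | IT | 32292
Project Zeta | IT | 27860
Project Beta | HR | 22623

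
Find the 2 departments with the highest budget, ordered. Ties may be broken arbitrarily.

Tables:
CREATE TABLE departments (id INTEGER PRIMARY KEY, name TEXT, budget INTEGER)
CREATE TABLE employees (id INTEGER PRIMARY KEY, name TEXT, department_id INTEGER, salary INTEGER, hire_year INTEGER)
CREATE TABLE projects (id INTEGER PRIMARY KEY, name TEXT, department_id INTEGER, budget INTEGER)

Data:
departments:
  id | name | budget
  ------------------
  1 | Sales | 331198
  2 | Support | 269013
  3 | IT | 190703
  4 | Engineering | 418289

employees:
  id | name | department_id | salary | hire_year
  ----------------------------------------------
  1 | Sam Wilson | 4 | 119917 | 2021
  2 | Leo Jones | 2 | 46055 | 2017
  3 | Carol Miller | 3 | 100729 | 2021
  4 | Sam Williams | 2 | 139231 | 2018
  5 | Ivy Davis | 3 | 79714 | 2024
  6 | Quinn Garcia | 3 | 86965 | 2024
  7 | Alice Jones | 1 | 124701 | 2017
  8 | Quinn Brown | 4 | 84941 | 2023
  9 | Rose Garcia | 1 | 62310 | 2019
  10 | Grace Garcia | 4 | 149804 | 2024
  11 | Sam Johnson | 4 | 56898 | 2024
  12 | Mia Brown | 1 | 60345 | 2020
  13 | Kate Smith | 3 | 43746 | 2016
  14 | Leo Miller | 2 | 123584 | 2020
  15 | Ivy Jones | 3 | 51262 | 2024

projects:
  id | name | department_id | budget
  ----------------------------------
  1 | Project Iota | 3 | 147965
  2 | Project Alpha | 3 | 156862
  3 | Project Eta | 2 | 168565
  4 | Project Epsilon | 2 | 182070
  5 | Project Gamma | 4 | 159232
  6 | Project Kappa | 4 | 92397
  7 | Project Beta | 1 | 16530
SELECT name, budget FROM departments ORDER BY budget DESC LIMIT 2

Execution result:
name | budget
Engineering | 418289
Sales | 331198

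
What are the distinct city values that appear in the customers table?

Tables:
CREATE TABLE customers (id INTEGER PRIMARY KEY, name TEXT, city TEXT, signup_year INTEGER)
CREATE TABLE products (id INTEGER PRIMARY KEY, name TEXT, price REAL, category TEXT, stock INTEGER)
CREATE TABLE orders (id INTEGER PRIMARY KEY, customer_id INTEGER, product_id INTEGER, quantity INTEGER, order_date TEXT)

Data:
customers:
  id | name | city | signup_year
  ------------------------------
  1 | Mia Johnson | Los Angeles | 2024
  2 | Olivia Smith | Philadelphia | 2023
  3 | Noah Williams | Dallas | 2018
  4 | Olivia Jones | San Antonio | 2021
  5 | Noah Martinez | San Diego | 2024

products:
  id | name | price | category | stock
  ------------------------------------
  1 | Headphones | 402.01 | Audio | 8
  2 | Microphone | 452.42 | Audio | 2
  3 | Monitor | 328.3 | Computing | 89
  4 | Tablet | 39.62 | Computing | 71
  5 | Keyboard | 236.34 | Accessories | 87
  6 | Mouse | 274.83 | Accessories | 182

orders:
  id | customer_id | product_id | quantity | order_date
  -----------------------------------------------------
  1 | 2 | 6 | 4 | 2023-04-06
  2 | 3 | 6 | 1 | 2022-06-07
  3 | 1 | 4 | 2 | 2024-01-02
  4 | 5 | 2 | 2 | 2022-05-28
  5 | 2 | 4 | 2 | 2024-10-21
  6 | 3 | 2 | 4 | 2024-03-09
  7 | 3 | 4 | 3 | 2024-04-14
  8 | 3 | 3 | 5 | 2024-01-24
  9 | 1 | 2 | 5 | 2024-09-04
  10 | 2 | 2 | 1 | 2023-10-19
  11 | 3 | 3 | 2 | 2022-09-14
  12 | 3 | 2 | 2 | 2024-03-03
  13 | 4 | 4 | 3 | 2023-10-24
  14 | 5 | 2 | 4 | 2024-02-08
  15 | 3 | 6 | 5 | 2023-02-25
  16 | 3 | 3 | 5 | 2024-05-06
SELECT DISTINCT city FROM customers

Execution result:
city
Los Angeles
Philadelphia
Dallas
San Antonio
San Diego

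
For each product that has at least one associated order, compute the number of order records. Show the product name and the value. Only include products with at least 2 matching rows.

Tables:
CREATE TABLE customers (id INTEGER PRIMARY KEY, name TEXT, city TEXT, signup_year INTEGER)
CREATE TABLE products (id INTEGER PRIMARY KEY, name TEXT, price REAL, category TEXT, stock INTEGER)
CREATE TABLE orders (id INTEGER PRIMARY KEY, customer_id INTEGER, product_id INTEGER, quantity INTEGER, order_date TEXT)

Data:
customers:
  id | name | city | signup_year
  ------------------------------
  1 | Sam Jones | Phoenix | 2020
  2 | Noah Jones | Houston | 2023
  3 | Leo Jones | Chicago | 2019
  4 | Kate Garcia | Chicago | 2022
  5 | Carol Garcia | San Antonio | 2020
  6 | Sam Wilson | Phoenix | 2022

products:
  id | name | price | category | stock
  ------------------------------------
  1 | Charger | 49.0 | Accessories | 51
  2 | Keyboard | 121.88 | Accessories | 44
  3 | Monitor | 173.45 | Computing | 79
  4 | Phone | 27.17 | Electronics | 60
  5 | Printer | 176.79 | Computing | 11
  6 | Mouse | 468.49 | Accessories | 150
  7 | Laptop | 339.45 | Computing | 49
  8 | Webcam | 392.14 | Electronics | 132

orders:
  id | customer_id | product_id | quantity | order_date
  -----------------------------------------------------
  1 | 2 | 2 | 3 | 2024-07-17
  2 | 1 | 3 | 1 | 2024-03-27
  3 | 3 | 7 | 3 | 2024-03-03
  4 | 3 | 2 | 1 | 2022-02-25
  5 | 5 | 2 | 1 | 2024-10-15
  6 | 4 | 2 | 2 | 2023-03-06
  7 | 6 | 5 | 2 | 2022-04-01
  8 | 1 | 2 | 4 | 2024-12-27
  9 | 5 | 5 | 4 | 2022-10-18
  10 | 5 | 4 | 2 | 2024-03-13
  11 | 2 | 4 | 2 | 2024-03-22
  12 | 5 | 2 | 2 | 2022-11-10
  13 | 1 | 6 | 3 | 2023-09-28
SELECT p.name, COUNT(*) AS n FROM orders c JOIN products p ON c.product_id = p.id GROUP BY p.id, p.name HAVING COUNT(*) >= 2

Execution result:
name | n
Keyboard | 6
Phone | 2
Printer | 2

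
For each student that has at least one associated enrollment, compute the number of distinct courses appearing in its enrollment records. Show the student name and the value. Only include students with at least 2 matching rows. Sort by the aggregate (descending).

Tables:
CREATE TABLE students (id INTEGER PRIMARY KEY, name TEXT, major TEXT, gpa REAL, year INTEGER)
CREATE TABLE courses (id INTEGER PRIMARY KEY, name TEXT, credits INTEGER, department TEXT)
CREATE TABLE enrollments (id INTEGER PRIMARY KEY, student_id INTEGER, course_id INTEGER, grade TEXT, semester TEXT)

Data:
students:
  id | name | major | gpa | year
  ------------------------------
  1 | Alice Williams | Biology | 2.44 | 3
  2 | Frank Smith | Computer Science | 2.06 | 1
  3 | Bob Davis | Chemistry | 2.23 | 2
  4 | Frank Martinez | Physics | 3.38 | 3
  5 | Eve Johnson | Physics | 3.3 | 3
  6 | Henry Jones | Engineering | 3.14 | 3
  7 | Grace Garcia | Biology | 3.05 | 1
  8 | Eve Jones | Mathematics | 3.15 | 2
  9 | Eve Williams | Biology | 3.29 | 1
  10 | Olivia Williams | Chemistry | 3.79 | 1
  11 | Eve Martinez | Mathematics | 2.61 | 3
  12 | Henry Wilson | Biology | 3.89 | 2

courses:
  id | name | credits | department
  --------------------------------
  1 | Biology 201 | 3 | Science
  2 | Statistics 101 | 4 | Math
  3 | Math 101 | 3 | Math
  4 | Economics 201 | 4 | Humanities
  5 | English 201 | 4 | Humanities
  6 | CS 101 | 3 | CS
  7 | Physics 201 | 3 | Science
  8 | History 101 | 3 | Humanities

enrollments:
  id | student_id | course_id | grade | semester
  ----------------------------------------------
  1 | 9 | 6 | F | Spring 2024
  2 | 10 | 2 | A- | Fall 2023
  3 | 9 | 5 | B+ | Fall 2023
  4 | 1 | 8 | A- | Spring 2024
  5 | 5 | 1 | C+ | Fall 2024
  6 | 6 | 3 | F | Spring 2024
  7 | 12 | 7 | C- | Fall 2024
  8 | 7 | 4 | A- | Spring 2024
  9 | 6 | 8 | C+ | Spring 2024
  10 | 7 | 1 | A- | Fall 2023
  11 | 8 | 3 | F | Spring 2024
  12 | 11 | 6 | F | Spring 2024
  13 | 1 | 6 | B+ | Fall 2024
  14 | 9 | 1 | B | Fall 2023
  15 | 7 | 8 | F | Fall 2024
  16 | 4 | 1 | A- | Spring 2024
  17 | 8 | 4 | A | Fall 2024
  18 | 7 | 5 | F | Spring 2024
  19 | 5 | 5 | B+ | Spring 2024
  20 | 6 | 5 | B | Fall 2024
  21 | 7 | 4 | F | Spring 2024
SELECT p.name, COUNT(DISTINCT c.course_id) AS distinct_course_count FROM enrollments c JOIN students p ON c.student_id = p.id GROUP BY p.id, p.name HAVING COUNT(*) >= 2 ORDER BY distinct_course_count DESC

Execution result:
name | distinct_course_count
Grace Garcia | 4
Henry Jones | 3
Eve Williams | 3
Alice Williams | 2
Eve Johnson | 2
Eve Jones | 2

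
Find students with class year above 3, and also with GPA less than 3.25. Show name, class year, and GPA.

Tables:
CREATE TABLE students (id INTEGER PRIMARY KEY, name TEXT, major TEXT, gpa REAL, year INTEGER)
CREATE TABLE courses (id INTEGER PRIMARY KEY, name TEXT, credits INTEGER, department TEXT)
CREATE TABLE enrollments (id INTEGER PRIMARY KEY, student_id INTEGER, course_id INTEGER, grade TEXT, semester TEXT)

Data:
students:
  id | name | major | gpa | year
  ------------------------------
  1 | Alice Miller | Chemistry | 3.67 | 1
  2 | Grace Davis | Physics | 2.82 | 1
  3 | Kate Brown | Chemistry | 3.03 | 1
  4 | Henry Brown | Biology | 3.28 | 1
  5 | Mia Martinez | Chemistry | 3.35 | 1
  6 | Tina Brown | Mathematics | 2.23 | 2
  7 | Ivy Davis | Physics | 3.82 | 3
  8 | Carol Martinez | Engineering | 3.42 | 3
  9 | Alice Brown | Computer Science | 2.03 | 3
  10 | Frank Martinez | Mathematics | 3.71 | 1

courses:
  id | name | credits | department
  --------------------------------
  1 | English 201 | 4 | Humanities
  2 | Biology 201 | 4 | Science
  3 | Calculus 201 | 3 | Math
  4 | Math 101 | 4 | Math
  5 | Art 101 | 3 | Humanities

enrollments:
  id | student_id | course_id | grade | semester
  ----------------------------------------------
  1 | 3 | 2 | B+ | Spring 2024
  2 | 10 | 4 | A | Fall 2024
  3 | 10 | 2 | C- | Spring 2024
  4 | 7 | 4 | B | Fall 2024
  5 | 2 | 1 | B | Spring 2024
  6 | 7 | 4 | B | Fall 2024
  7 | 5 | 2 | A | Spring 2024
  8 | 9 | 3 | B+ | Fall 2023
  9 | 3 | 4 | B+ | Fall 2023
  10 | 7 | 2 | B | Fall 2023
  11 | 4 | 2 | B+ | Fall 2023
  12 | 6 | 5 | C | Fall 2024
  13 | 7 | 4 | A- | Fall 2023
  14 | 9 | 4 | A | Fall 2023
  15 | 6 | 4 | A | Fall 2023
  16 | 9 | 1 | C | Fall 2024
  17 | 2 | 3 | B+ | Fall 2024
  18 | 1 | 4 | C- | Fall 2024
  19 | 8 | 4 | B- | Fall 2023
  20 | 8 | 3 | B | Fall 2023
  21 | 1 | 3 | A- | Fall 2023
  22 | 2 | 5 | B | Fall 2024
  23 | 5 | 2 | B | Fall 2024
SELECT name, year, gpa FROM students WHERE year > 3 AND gpa < 3.25

Execution result:
(no rows)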